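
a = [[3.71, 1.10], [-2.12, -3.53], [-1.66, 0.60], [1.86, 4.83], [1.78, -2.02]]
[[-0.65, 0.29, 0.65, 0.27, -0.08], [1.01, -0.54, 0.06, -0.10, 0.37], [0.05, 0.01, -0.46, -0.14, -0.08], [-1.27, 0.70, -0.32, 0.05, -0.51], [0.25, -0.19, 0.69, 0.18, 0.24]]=a@[[-0.11, 0.04, 0.22, 0.08, 0.01], [-0.22, 0.13, -0.15, -0.02, -0.11]]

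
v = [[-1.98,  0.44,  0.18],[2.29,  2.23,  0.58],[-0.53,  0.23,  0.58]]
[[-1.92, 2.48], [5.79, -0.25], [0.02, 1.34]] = v@[[1.28, -1.01], [1.08, 0.63], [0.77, 1.13]]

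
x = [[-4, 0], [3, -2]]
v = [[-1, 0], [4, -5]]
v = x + [[3, 0], [1, -3]]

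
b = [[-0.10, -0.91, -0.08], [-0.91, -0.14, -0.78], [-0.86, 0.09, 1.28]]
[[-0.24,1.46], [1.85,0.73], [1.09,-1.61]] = b@[[-1.78, 0.27], [0.49, -1.55], [-0.38, -0.97]]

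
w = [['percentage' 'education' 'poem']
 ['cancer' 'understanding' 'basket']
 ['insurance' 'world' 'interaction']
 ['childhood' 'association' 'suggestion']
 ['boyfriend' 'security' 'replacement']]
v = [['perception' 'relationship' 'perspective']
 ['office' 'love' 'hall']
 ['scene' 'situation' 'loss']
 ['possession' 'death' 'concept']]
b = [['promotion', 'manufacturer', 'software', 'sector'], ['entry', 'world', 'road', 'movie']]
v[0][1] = 'relationship'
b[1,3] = 'movie'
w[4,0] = 'boyfriend'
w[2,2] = 'interaction'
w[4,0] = 'boyfriend'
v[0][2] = 'perspective'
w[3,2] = 'suggestion'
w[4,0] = 'boyfriend'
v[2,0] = 'scene'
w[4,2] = 'replacement'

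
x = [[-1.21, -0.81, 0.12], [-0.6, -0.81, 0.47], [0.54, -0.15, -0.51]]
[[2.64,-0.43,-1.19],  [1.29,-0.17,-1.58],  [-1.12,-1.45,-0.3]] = x @ [[-2.16, -0.58, -0.40], [-0.04, 1.65, 2.00], [-0.08, 1.74, -0.43]]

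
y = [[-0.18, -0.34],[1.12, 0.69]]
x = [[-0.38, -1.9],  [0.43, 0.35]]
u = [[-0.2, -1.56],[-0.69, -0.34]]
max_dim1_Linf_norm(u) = 1.56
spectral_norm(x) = 1.99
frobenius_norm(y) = 1.37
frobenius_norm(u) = 1.75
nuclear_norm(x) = 2.33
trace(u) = -0.54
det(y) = 0.26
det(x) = 0.68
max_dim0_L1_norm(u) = 1.9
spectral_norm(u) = 1.64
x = y + u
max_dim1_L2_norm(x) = 1.94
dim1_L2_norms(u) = [1.57, 0.77]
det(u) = -1.01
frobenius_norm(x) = 2.02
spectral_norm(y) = 1.36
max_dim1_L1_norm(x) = 2.28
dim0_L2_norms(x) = [0.57, 1.93]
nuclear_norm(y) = 1.55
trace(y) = 0.51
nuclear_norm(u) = 2.25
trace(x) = -0.03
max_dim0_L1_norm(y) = 1.3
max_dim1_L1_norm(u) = 1.76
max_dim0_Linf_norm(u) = 1.56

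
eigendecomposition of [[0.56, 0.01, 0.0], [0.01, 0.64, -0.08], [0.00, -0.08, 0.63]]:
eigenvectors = [[-0.05,0.82,-0.58], [-0.73,0.37,0.58], [0.68,0.45,0.58]]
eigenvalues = [0.72, 0.56, 0.55]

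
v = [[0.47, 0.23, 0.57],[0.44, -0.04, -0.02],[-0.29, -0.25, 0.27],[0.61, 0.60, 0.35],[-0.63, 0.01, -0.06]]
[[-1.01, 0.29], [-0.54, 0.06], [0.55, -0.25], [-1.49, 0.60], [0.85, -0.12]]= v @ [[-1.33,0.20], [-0.96,0.79], [-0.29,0.02]]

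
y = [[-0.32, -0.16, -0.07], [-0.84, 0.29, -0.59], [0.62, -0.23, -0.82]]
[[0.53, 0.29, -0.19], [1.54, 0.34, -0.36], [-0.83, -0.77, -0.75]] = y @ [[-1.64, -0.82, 0.09], [0.06, -0.34, 0.64], [-0.25, 0.42, 0.80]]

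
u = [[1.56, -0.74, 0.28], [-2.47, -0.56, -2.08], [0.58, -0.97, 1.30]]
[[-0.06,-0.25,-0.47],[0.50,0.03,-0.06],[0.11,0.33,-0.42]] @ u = [[0.25, 0.64, -0.11],[0.67, -0.33, -0.0],[-0.89, 0.14, -1.2]]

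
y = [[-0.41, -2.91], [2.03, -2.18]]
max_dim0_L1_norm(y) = 5.09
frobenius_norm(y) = 4.18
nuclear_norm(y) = 5.58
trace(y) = -2.59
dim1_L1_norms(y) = [3.32, 4.21]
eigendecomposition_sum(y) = [[-0.20+1.38j,(-1.45-0.83j)],  [1.01+0.58j,(-1.09+0.88j)]] + [[(-0.2-1.38j),(-1.46+0.83j)], [(1.01-0.58j),-1.09-0.88j]]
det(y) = 6.80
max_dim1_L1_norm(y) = 4.21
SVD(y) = [[0.7, 0.71],  [0.71, -0.7]] @ diag([3.7772377251608056, 1.8005485740801395]) @ [[0.31, -0.95], [-0.95, -0.31]]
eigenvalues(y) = [(-1.3+2.26j), (-1.3-2.26j)]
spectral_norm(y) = 3.78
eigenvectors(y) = [[(0.77+0j), 0.77-0.00j], [0.23-0.60j, (0.23+0.6j)]]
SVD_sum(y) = [[0.81, -2.51], [0.83, -2.57]] + [[-1.22, -0.4],[1.20, 0.39]]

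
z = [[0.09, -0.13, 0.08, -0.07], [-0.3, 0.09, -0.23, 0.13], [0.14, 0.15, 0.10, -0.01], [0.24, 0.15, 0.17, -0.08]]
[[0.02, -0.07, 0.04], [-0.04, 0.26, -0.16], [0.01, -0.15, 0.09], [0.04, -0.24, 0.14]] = z @[[0.01, -0.67, 0.55], [0.06, -0.17, 0.03], [-0.01, -0.30, 0.10], [-0.34, 0.07, 0.16]]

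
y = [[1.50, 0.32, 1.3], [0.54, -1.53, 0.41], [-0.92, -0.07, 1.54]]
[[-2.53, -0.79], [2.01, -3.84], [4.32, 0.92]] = y @ [[-2.41, -1.05], [-1.82, 2.16], [1.28, 0.07]]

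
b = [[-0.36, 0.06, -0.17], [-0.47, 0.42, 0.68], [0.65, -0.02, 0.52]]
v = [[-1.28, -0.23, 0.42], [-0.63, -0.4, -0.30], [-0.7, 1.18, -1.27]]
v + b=[[-1.64, -0.17, 0.25], [-1.10, 0.02, 0.38], [-0.05, 1.16, -0.75]]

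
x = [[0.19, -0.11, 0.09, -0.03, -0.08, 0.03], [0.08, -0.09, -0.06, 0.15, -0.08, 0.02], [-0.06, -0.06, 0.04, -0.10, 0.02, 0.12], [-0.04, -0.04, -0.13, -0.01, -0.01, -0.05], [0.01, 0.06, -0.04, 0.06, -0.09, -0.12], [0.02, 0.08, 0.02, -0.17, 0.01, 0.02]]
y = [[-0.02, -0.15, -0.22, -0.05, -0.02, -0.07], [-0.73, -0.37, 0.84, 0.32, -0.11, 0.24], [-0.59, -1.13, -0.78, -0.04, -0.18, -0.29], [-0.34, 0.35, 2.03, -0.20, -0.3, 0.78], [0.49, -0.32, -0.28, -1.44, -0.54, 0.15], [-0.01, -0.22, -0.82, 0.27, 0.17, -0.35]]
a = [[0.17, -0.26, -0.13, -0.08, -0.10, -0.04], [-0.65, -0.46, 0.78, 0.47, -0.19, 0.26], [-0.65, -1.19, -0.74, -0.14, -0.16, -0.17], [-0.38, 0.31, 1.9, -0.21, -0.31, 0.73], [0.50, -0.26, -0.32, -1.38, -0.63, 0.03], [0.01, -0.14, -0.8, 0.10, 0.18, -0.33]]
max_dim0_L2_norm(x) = 0.26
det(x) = -0.00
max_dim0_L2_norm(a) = 2.35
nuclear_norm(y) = 5.98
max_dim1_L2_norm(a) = 2.13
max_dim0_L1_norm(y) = 4.97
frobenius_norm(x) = 0.49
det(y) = 0.00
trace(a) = -2.20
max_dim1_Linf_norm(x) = 0.19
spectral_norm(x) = 0.31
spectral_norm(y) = 2.77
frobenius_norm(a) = 3.50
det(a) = -0.01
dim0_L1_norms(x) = [0.4, 0.44, 0.38, 0.52, 0.29, 0.36]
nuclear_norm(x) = 1.03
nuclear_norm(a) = 6.28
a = x + y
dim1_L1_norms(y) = [0.53, 2.61, 3.01, 4.0, 3.22, 1.84]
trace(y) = -2.26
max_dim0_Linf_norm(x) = 0.19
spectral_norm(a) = 2.61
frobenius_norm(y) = 3.58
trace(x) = 0.06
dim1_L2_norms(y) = [0.28, 1.24, 1.53, 2.26, 1.68, 0.97]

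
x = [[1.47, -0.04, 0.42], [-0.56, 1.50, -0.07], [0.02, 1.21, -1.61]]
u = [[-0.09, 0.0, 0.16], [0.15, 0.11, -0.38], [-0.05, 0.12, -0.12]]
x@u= [[-0.16, 0.05, 0.2], [0.28, 0.16, -0.65], [0.26, -0.06, -0.26]]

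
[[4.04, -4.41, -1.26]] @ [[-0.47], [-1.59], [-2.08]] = [[7.73]]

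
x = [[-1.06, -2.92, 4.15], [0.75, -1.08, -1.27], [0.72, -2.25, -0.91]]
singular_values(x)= [5.23, 3.05, 0.07]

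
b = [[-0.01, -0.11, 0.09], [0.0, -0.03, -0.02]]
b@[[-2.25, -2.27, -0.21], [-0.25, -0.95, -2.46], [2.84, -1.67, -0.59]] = [[0.31, -0.02, 0.22], [-0.05, 0.06, 0.09]]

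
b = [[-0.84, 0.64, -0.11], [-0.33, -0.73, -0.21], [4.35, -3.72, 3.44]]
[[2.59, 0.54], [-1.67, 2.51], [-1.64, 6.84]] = b @ [[-2.14, -3.19], [1.99, -2.84], [4.38, 2.95]]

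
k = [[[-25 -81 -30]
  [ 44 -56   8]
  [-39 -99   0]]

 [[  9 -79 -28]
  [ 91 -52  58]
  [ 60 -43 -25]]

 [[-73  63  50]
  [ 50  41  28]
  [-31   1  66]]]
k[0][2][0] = -39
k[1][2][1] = -43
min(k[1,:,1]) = -79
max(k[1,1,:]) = 91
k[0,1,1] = -56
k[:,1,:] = [[44, -56, 8], [91, -52, 58], [50, 41, 28]]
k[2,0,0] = -73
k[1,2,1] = -43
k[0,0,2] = -30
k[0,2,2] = 0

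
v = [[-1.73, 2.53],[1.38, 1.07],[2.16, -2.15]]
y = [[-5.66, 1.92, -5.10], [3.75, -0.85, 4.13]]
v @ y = [[19.28, -5.47, 19.27],[-3.8, 1.74, -2.62],[-20.29, 5.97, -19.9]]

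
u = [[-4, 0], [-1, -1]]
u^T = [[-4, -1], [0, -1]]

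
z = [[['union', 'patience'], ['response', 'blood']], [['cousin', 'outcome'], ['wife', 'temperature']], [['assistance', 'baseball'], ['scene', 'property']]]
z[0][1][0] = 'response'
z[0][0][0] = 'union'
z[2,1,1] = 'property'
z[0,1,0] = 'response'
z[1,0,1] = 'outcome'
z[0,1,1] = 'blood'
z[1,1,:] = ['wife', 'temperature']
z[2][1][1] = 'property'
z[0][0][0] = 'union'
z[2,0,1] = 'baseball'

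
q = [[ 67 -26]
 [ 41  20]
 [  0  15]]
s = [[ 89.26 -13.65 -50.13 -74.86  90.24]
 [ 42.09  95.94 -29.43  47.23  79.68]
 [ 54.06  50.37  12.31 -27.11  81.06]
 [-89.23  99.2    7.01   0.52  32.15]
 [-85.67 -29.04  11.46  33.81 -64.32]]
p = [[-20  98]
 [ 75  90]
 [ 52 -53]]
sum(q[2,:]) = 15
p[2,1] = -53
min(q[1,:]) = 20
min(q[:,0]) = 0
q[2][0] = 0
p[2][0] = 52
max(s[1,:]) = 95.94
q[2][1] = 15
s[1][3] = 47.23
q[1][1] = 20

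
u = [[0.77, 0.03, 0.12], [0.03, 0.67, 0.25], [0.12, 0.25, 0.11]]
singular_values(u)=[0.85, 0.7, 0.0]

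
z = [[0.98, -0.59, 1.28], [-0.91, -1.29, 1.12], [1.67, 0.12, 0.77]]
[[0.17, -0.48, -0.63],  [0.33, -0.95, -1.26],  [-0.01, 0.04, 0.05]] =z @ [[-0.32, 0.91, 1.21], [0.49, -1.39, -1.85], [0.60, -1.71, -2.27]]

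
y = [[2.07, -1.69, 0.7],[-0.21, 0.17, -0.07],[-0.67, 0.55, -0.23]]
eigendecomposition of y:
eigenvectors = [[-0.95, -0.45, -0.32], [0.1, -0.19, -0.67], [0.31, 0.87, -0.67]]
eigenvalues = [2.02, -0.0, -0.0]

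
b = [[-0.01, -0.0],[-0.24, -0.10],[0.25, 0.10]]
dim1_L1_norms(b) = [0.01, 0.34, 0.35]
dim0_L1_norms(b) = [0.5, 0.2]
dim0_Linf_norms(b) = [0.25, 0.1]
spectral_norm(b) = 0.37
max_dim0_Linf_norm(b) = 0.25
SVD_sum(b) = [[-0.01, -0.0],[-0.24, -0.10],[0.25, 0.1]] + [[-0.0, 0.00], [0.0, -0.0], [0.00, -0.0]]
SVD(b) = [[-0.02, 0.82], [-0.69, -0.43], [0.72, -0.39]] @ diag([0.3744043252024245, 0.004626150637101818]) @ [[0.93, 0.38], [-0.38, 0.93]]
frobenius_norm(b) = 0.37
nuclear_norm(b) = 0.38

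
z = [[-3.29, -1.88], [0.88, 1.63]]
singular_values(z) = [4.12, 0.9]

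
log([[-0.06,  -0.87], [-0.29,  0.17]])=[[-0.69+1.92j,(-0.18+2.65j)], [-0.06+0.88j,-0.64+1.22j]]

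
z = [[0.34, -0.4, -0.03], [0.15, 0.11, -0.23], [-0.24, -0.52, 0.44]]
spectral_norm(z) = 0.79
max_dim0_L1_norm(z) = 1.03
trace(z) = 0.89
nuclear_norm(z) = 1.34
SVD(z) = [[0.28, 0.94, -0.2], [-0.32, 0.29, 0.90], [0.9, -0.19, 0.38]] @ diag([0.7908388755360767, 0.5080256840289704, 0.045648409695533736]) @ [[-0.21, -0.78, 0.59], [0.80, -0.48, -0.35], [-0.56, -0.4, -0.73]]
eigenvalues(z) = [(0.48+0.09j), (0.48-0.09j), (-0.08+0j)]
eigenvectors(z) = [[(0.49-0.25j), (0.49+0.25j), (0.51+0j)], [-0.29-0.03j, -0.29+0.03j, (0.48+0j)], [(0.78+0j), 0.78-0.00j, (0.72+0j)]]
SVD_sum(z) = [[-0.05, -0.17, 0.13], [0.05, 0.20, -0.15], [-0.15, -0.56, 0.42]] + [[0.38, -0.23, -0.17], [0.12, -0.07, -0.05], [-0.08, 0.05, 0.03]] + [[0.01, 0.00, 0.01], [-0.02, -0.02, -0.03], [-0.01, -0.01, -0.01]]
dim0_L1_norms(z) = [0.73, 1.03, 0.7]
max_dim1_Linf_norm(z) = 0.52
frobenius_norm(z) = 0.94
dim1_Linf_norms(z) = [0.4, 0.23, 0.52]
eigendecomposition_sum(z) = [[0.17+0.53j, (-0.17+0j), -0.00-0.38j], [(0.07-0.29j), (0.08+0.05j), (-0.1+0.17j)], [(-0.12+0.78j), -0.22-0.11j, (0.24-0.48j)]] + [[0.17-0.53j, (-0.17-0j), (-0+0.38j)], [0.07+0.29j, 0.08-0.05j, (-0.1-0.17j)], [(-0.12-0.78j), (-0.22+0.11j), 0.24+0.48j]] + [[(0.01-0j), (-0.05+0j), -0.02+0.00j], [(0.01-0j), (-0.05+0j), -0.02+0.00j], [0.01-0.00j, (-0.07+0j), -0.03+0.00j]]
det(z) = -0.02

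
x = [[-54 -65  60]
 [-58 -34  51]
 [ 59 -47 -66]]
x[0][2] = 60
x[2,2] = -66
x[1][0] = -58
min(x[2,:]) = -66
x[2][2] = -66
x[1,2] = 51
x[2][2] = -66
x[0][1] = -65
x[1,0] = -58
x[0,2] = 60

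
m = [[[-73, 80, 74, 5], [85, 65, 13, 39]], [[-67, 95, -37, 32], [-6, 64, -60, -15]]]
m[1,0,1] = 95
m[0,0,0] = -73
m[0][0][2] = 74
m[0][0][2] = 74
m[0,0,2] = 74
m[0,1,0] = 85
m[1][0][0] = -67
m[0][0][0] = -73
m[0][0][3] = 5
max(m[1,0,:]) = 95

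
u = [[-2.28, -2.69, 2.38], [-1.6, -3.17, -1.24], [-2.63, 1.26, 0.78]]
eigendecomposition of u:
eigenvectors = [[(-0.16+0.57j),(-0.16-0.57j),(-0.66+0j)], [0.07-0.34j,0.07+0.34j,(-0.74+0j)], [-0.72+0.00j,(-0.72-0j),(-0.14+0j)]]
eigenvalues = [(0.07+2.68j), (0.07-2.68j), (-4.82+0j)]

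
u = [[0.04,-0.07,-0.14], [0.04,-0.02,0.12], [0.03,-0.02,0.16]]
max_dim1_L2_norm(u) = 0.16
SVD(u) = [[0.58, 0.81, 0.10],[-0.49, 0.44, -0.75],[-0.65, 0.38, 0.66]] @ diag([0.24528820848871258, 0.09574369935761015, 0.008175500579013251]) @ [[-0.07, -0.07, -1.0], [0.64, -0.76, 0.01], [-0.76, -0.64, 0.1]]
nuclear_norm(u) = 0.35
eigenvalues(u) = [(0.08+0.04j), (0.08-0.04j), (0.02+0j)]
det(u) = 0.00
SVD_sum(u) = [[-0.01,-0.01,-0.14], [0.01,0.01,0.12], [0.01,0.01,0.16]] + [[0.05, -0.06, 0.0], [0.03, -0.03, 0.00], [0.02, -0.03, 0.0]] + [[-0.0, -0.0, 0.0], [0.0, 0.00, -0.0], [-0.00, -0.00, 0.00]]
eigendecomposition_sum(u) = [[0.03+0.11j, -0.06-0.11j, -0.04+0.33j], [0.02-0.01j, -0.03+0.02j, (0.08+0j)], [0.01-0.03j, (-0.01+0.04j), (0.07-0.08j)]] + [[0.03-0.11j, -0.06+0.11j, (-0.04-0.33j)], [0.02+0.01j, -0.03-0.02j, (0.08-0j)], [0.01+0.03j, (-0.01-0.04j), (0.07+0.08j)]] + [[(-0.02-0j), (0.06+0j), (-0.07-0j)], [(-0.01-0j), 0.03+0.00j, (-0.04-0j)], [0.00+0.00j, -0.01-0.00j, 0.01+0.00j]]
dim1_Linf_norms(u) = [0.14, 0.12, 0.16]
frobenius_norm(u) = 0.26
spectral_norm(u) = 0.25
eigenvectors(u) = [[(-0.93+0j), -0.93-0.00j, -0.88+0.00j], [(0.02+0.22j), (0.02-0.22j), (-0.46+0j)], [(0.24+0.19j), (0.24-0.19j), (0.13+0j)]]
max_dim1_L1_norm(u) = 0.25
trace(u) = 0.18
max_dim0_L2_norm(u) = 0.24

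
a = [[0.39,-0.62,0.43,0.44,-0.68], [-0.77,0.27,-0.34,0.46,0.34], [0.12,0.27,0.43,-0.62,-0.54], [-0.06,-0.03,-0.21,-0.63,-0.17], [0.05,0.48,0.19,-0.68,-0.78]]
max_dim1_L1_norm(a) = 2.56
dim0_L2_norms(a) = [0.87, 0.87, 0.75, 1.28, 1.23]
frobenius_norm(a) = 2.29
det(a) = -0.11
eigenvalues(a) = [(1.13+0j), (-1.16+0j), (-0.33+0.34j), (-0.33-0.34j), (0.38+0j)]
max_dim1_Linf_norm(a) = 0.78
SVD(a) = [[-0.23, 0.83, 0.36, -0.36, -0.08], [0.48, -0.32, 0.73, -0.27, -0.23], [-0.54, -0.16, 0.17, 0.31, -0.74], [-0.23, -0.3, -0.35, -0.83, -0.20], [-0.61, -0.32, 0.43, -0.04, 0.59]] @ diag([1.711868508936216, 1.2951495325709736, 0.6607764507169239, 0.4114970898359228, 0.18584542939818494]) @ [[-0.32, -0.09, -0.33, 0.59, 0.66], [0.43, -0.61, 0.31, 0.55, -0.22], [-0.55, 0.36, 0.2, 0.48, -0.55], [0.37, 0.58, 0.58, 0.18, 0.39], [0.53, 0.39, -0.65, 0.28, -0.26]]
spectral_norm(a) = 1.71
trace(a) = -0.32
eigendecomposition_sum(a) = [[(0.57+0j), -0.50+0.00j, 0.47+0.00j, (0.01+0j), (-0.43-0j)], [-0.55-0.00j, 0.48-0.00j, -0.46-0.00j, -0.01-0.00j, 0.41+0.00j], [-0.02-0.00j, (0.02-0j), (-0.02-0j), -0.00-0.00j, (0.02+0j)], [0.00+0.00j, -0.00+0.00j, 0.00+0.00j, 0j, -0.00-0.00j], [-0.13-0.00j, (0.11-0j), -0.11-0.00j, -0.00-0.00j, (0.1+0j)]] + [[0.00-0.00j, -0j, (-0+0j), (-0.01-0j), (-0.01+0j)], [(-0.02+0j), -0.05+0.00j, (0.01-0j), 0.26+0.00j, 0.14-0.00j], [0.05-0.00j, (0.12-0j), -0.03+0.00j, (-0.59-0j), (-0.32+0j)], [0.05-0.00j, 0.11-0.00j, (-0.02+0j), (-0.54-0j), (-0.29+0j)], [(0.08-0j), (0.21-0j), -0.05+0.00j, -1.00-0.00j, (-0.54+0j)]] + [[(-0.08+0.1j), -0.05+0.13j, (0.08+0.1j), (0.2+0.15j), -0.17-0.11j], [-0.10+0.05j, (-0.08+0.09j), 0.02+0.11j, 0.11+0.20j, -0.09-0.15j], [0.03+0.02j, (0.03+0.01j), 0.02-0.02j, 0.03-0.06j, (-0.02+0.05j)], [(-0.05-0.03j), -0.06-0.01j, -0.04+0.04j, -0.06+0.10j, 0.04-0.08j], [(0.04+0.09j), 0.07+0.08j, 0.10-0.02j, (0.17-0.09j), -0.13+0.07j]] + [[-0.08-0.10j,-0.05-0.13j,(0.08-0.1j),0.20-0.15j,(-0.17+0.11j)], [(-0.1-0.05j),(-0.08-0.09j),(0.02-0.11j),(0.11-0.2j),(-0.09+0.15j)], [(0.03-0.02j),(0.03-0.01j),0.02+0.02j,(0.03+0.06j),(-0.02-0.05j)], [(-0.05+0.03j),(-0.06+0.01j),-0.04-0.04j,(-0.06-0.1j),(0.04+0.08j)], [0.04-0.09j,0.07-0.08j,0.10+0.02j,(0.17+0.09j),(-0.13-0.07j)]] + [[(-0.02+0j), (-0.03+0j), (-0.19+0j), (0.04-0j), (0.09+0j)], [0.00-0.00j, 0.01-0.00j, 0.06-0.00j, (-0.01+0j), (-0.03-0j)], [(0.03-0j), 0.06-0.00j, (0.43-0j), -0.09+0.00j, (-0.19-0j)], [(-0.01+0j), -0.02+0.00j, (-0.1+0j), (0.02-0j), 0.05+0.00j], [(0.01-0j), 0.02-0.00j, 0.15-0.00j, (-0.03+0j), -0.06-0.00j]]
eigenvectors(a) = [[(-0.71+0j), (-0.01+0j), (-0.61+0j), (-0.61-0j), 0.38+0.00j], [(0.69+0j), 0.20+0.00j, (-0.5-0.22j), -0.50+0.22j, -0.11+0.00j], [0.03+0.00j, -0.45+0.00j, 0.02+0.16j, (0.02-0.16j), (-0.84+0j)], [(-0.01+0j), (-0.41+0j), (-0.04-0.28j), (-0.04+0.28j), (0.21+0j)], [(0.16+0j), (-0.76+0j), (-0.21+0.42j), (-0.21-0.42j), -0.29+0.00j]]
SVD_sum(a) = [[0.13, 0.04, 0.13, -0.23, -0.26], [-0.26, -0.08, -0.27, 0.49, 0.54], [0.29, 0.08, 0.30, -0.55, -0.61], [0.13, 0.04, 0.13, -0.23, -0.26], [0.33, 0.09, 0.34, -0.61, -0.68]] + [[0.46, -0.65, 0.33, 0.59, -0.24], [-0.18, 0.25, -0.13, -0.23, 0.09], [-0.09, 0.12, -0.06, -0.11, 0.04], [-0.16, 0.23, -0.12, -0.21, 0.08], [-0.18, 0.25, -0.13, -0.23, 0.09]] + [[-0.13, 0.09, 0.05, 0.11, -0.13], [-0.26, 0.17, 0.10, 0.23, -0.26], [-0.06, 0.04, 0.02, 0.06, -0.06], [0.13, -0.08, -0.05, -0.11, 0.13], [-0.15, 0.10, 0.06, 0.14, -0.15]] + [[-0.06,-0.09,-0.09,-0.03,-0.06], [-0.04,-0.07,-0.06,-0.02,-0.04], [0.05,0.08,0.07,0.02,0.05], [-0.13,-0.20,-0.20,-0.06,-0.13], [-0.01,-0.01,-0.01,-0.0,-0.01]] + [[-0.01,-0.01,0.01,-0.00,0.0], [-0.02,-0.02,0.03,-0.01,0.01], [-0.07,-0.05,0.09,-0.04,0.04], [-0.02,-0.01,0.02,-0.01,0.01], [0.06,0.04,-0.07,0.03,-0.03]]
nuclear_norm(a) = 4.27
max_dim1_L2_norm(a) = 1.17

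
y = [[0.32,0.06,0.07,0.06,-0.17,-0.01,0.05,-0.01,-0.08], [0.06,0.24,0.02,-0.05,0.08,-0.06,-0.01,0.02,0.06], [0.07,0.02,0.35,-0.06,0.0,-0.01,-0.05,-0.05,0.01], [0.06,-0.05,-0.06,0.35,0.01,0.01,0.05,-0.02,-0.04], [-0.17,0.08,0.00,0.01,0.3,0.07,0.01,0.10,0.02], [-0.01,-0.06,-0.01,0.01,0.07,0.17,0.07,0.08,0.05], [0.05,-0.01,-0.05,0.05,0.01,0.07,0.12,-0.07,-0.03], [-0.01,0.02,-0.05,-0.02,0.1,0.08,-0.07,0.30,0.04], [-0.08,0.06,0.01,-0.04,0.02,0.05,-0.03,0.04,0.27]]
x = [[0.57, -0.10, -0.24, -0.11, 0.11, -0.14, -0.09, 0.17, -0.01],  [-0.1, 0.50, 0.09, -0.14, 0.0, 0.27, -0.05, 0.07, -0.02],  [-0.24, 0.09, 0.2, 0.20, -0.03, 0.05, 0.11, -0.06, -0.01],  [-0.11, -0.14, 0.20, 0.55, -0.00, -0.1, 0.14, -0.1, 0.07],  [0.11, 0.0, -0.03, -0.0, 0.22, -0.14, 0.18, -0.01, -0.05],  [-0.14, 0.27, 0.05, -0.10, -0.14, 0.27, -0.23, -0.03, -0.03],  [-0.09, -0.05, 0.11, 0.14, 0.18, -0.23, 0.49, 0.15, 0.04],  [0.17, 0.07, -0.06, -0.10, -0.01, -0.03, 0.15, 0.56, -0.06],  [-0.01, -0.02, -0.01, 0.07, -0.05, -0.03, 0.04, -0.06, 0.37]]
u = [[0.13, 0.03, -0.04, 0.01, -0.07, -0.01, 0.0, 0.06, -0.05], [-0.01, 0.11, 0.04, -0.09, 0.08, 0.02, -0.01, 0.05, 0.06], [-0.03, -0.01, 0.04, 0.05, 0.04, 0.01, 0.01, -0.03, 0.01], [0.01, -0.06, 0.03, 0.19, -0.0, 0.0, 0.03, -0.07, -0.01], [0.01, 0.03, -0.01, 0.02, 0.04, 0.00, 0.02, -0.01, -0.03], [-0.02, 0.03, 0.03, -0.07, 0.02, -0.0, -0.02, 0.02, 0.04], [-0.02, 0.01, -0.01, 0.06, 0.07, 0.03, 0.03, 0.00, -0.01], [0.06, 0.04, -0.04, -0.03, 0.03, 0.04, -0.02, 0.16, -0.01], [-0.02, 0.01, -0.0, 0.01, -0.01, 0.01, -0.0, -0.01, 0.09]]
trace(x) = 3.73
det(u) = -0.00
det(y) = 0.00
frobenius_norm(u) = 0.44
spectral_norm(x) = 0.97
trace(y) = 2.42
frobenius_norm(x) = 1.65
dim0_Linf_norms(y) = [0.32, 0.24, 0.35, 0.35, 0.3, 0.17, 0.12, 0.3, 0.27]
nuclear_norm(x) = 3.73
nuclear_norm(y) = 2.42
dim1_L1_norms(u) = [0.4, 0.47, 0.23, 0.4, 0.17, 0.25, 0.24, 0.43, 0.16]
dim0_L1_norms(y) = [0.83, 0.6, 0.62, 0.65, 0.76, 0.53, 0.46, 0.69, 0.6]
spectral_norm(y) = 0.58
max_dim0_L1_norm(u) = 0.53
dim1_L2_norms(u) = [0.17, 0.19, 0.09, 0.22, 0.07, 0.1, 0.1, 0.19, 0.09]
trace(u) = 0.79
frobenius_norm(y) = 0.97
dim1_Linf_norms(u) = [0.13, 0.11, 0.05, 0.19, 0.04, 0.07, 0.07, 0.16, 0.09]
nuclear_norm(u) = 0.94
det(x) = -0.00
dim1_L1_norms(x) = [1.54, 1.24, 0.99, 1.41, 0.74, 1.26, 1.48, 1.21, 0.66]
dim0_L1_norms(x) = [1.54, 1.24, 0.99, 1.41, 0.74, 1.26, 1.48, 1.21, 0.66]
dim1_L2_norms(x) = [0.69, 0.61, 0.41, 0.65, 0.34, 0.5, 0.63, 0.62, 0.39]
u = x @ y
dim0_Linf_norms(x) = [0.57, 0.5, 0.24, 0.55, 0.22, 0.27, 0.49, 0.56, 0.37]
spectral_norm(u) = 0.31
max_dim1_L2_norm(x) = 0.69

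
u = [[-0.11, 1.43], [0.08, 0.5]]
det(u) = -0.169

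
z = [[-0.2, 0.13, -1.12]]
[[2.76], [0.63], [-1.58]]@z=[[-0.55,0.36,-3.09], [-0.13,0.08,-0.71], [0.32,-0.21,1.77]]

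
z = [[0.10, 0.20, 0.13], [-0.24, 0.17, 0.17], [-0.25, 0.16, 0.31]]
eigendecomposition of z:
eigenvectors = [[0.63+0.00j, 0.63-0.00j, 0.36+0.00j],  [(0.19+0.42j), 0.19-0.42j, (-0.53+0j)],  [(0.42+0.45j), (0.42-0.45j), (0.77+0j)]]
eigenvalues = [(0.25+0.23j), (0.25-0.23j), (0.08+0j)]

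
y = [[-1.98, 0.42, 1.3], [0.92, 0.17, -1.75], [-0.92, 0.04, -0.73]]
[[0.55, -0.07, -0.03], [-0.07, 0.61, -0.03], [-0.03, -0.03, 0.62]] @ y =[[-1.13, 0.22, 0.86], [0.73, 0.07, -1.14], [-0.54, 0.01, -0.44]]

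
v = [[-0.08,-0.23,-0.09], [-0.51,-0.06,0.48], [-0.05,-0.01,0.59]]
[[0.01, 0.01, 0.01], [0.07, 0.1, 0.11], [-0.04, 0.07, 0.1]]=v@[[-0.22, -0.08, -0.04], [0.07, -0.07, -0.09], [-0.08, 0.11, 0.17]]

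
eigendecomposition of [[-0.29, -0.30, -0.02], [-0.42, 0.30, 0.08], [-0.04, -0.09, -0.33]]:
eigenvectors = [[-0.37, 0.76, 0.11], [0.93, 0.37, -0.05], [-0.09, 0.53, 0.99]]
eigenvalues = [0.46, -0.45, -0.33]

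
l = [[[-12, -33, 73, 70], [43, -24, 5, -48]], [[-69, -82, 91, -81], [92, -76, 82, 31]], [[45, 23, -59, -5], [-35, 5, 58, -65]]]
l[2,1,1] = 5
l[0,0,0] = -12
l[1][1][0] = 92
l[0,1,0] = 43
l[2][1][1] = 5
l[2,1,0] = -35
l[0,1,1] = -24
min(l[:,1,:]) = -76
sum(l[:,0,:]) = -39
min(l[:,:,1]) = -82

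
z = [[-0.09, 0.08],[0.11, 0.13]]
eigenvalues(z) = [-0.12, 0.16]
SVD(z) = [[0.03, 1.00], [1.00, -0.03]] @ diag([0.17034441853748636, 0.12034441853748631]) @ [[0.63, 0.78], [-0.78, 0.63]]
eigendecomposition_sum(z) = [[-0.11,0.03],[0.05,-0.01]] + [[0.02, 0.05], [0.06, 0.14]]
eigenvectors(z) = [[-0.92, -0.30], [0.40, -0.95]]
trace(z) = 0.04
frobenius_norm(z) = 0.21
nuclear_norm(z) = 0.29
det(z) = -0.02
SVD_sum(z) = [[0.0, 0.00], [0.11, 0.13]] + [[-0.09, 0.08], [0.0, -0.00]]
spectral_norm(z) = 0.17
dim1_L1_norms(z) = [0.17, 0.24]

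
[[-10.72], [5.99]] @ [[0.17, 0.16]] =[[-1.82, -1.72], [1.02, 0.96]]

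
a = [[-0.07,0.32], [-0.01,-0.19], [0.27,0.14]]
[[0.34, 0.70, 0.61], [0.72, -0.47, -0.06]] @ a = [[0.13, 0.06], [-0.06, 0.31]]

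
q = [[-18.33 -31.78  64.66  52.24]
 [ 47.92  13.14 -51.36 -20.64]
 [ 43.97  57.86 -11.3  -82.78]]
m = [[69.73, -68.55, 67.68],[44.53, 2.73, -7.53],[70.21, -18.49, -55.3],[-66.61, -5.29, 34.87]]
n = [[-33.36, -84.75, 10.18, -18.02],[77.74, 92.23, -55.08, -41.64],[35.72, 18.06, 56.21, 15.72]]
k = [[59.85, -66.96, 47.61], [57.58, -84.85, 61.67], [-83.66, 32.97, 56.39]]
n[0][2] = 10.18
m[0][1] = -68.55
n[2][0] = 35.72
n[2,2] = 56.21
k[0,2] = 47.61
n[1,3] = -41.64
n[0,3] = -18.02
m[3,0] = -66.61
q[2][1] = 57.86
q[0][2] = 64.66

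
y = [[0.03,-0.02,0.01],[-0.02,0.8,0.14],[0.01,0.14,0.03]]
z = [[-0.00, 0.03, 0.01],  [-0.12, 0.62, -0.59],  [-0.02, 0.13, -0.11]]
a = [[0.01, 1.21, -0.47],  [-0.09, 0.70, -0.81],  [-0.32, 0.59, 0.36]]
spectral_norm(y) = 0.83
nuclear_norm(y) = 0.86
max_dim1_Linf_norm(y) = 0.8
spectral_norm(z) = 0.88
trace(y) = 0.86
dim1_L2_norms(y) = [0.04, 0.81, 0.14]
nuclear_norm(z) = 0.91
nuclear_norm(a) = 2.65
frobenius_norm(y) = 0.83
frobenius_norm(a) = 1.85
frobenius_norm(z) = 0.88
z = y @ a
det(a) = 0.28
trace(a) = 1.07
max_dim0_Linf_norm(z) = 0.62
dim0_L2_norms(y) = [0.04, 0.81, 0.14]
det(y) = -0.00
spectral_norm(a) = 1.67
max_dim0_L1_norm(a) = 2.5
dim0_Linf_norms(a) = [0.32, 1.21, 0.81]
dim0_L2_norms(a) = [0.33, 1.52, 1.0]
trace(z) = 0.51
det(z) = -0.00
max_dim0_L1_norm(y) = 0.96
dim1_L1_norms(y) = [0.06, 0.96, 0.18]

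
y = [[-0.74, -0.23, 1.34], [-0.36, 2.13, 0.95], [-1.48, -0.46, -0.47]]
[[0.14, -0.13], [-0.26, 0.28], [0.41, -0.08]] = y@[[-0.22, 0.02], [-0.14, 0.16], [-0.04, -0.06]]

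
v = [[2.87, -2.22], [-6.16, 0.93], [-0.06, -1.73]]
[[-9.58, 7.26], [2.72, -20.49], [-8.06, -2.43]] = v@[[0.26, 3.52],[4.65, 1.28]]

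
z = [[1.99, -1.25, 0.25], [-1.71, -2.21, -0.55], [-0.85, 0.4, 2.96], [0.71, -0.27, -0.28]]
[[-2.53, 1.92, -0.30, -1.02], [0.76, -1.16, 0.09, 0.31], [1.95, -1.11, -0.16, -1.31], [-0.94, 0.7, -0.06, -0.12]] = z @ [[-1.06, 0.89, -0.1, -0.3], [0.4, -0.14, 0.06, 0.23], [0.30, -0.10, -0.09, -0.56]]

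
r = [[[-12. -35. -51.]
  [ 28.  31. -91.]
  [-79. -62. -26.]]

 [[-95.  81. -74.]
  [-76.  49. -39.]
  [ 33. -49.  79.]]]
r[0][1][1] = 31.0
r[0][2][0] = -79.0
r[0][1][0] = 28.0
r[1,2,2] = 79.0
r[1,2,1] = -49.0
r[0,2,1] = -62.0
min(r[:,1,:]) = -91.0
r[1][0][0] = -95.0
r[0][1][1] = 31.0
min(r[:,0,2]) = -74.0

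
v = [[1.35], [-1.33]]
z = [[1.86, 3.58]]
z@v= [[-2.25]]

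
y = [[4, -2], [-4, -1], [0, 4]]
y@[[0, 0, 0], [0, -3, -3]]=[[0, 6, 6], [0, 3, 3], [0, -12, -12]]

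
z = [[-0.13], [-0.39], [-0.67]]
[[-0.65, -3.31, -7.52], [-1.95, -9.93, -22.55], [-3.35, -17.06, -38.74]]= z @ [[5.00, 25.46, 57.82]]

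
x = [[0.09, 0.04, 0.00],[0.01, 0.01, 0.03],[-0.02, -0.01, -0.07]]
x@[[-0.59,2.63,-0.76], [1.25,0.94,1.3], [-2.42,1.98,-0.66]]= [[-0.0, 0.27, -0.02], [-0.07, 0.1, -0.01], [0.17, -0.20, 0.05]]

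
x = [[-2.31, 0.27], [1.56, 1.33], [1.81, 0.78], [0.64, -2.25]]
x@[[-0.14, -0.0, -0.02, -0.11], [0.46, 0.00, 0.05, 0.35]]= [[0.45,0.00,0.06,0.35],[0.39,0.0,0.04,0.29],[0.11,0.0,0.0,0.07],[-1.12,0.0,-0.13,-0.86]]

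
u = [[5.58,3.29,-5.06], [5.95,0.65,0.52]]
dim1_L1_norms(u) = [13.93, 7.12]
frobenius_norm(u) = 10.18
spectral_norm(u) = 9.39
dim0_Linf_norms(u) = [5.95, 3.29, 5.06]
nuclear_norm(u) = 13.33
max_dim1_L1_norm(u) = 13.93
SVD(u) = [[-0.85, -0.53],[-0.53, 0.85]] @ diag([9.387533857015516, 3.9412825429531675]) @ [[-0.84, -0.33, 0.43], [0.52, -0.30, 0.79]]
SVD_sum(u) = [[6.68,2.65,-3.39],  [4.2,1.67,-2.13]] + [[-1.10, 0.64, -1.67],[1.75, -1.02, 2.65]]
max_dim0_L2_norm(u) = 8.16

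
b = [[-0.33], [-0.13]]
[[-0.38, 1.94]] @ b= [[-0.13]]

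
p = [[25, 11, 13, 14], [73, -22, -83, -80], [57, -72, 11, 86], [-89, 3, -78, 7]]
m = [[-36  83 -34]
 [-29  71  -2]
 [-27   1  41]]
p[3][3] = 7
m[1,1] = 71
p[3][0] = -89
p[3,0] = -89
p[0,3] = 14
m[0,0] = -36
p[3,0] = -89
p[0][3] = 14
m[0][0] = -36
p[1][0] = 73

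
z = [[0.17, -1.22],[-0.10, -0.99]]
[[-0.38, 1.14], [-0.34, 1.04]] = z @ [[0.15,-0.46], [0.33,-1.00]]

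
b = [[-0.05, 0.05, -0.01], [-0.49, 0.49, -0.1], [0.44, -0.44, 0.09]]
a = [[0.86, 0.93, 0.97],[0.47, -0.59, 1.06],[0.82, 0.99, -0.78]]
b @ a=[[-0.03, -0.09, 0.01], [-0.27, -0.84, 0.12], [0.25, 0.76, -0.11]]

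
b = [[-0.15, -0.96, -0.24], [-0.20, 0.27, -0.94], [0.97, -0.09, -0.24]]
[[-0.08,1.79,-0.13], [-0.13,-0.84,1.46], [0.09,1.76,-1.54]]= b @ [[0.13, 1.61, -1.77], [0.03, -2.10, 0.66], [0.12, -0.05, -0.99]]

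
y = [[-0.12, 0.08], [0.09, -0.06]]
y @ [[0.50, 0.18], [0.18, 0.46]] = [[-0.05, 0.02],  [0.03, -0.01]]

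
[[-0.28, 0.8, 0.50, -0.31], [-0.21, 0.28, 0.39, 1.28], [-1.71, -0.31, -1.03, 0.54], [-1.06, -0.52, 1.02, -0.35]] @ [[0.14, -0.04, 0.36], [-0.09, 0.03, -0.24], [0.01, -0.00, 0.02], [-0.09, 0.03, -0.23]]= [[-0.08, 0.03, -0.21], [-0.17, 0.06, -0.43], [-0.27, 0.08, -0.69], [-0.06, 0.02, -0.16]]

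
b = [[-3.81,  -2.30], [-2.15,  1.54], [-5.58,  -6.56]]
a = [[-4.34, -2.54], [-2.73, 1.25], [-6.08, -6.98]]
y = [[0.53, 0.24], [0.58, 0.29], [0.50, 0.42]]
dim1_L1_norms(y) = [0.77, 0.87, 0.92]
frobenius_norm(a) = 10.95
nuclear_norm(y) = 1.21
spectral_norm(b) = 9.62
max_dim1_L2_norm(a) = 9.26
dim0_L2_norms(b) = [7.09, 7.12]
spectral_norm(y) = 1.08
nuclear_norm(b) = 12.52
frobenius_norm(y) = 1.09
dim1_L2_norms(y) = [0.58, 0.65, 0.65]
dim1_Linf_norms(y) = [0.53, 0.58, 0.5]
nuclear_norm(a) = 13.63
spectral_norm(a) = 10.50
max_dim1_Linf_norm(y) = 0.58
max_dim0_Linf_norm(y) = 0.58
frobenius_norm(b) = 10.05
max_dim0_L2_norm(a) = 7.95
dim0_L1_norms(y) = [1.61, 0.95]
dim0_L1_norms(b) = [11.54, 10.4]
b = y + a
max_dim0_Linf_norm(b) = 6.56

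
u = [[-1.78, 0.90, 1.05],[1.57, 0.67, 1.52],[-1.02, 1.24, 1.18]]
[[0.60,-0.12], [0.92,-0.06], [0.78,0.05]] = u@[[0.05, 0.09], [0.24, 0.42], [0.45, -0.32]]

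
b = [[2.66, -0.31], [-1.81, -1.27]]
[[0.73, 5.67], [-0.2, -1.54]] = b @ [[0.25, 1.95], [-0.20, -1.57]]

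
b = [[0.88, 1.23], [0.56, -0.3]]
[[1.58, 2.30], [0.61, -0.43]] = b @[[1.28,0.17], [0.37,1.75]]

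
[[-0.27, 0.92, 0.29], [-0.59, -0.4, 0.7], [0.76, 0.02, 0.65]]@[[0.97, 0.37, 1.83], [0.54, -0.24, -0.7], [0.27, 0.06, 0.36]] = [[0.31,  -0.30,  -1.03], [-0.6,  -0.08,  -0.55], [0.92,  0.32,  1.61]]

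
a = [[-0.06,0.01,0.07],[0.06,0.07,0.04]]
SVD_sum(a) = [[-0.0, -0.00, -0.0],[0.06, 0.07, 0.04]] + [[-0.06, 0.01, 0.07],[-0.00, 0.00, 0.00]]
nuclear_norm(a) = 0.19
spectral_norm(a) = 0.10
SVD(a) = [[-0.07, 1.0], [1.0, 0.07]] @ diag([0.10053177257723592, 0.09270039213767611]) @ [[0.64, 0.69, 0.35],[-0.6, 0.16, 0.78]]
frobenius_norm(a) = 0.14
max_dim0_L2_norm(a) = 0.08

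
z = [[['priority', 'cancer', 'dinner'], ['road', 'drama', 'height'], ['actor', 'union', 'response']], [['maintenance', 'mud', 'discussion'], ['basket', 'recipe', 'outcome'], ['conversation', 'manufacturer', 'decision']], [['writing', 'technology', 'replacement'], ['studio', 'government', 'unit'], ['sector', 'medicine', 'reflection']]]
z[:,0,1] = ['cancer', 'mud', 'technology']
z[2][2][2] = 'reflection'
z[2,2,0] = 'sector'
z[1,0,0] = 'maintenance'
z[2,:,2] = ['replacement', 'unit', 'reflection']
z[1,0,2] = 'discussion'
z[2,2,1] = 'medicine'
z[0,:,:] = [['priority', 'cancer', 'dinner'], ['road', 'drama', 'height'], ['actor', 'union', 'response']]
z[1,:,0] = ['maintenance', 'basket', 'conversation']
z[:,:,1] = [['cancer', 'drama', 'union'], ['mud', 'recipe', 'manufacturer'], ['technology', 'government', 'medicine']]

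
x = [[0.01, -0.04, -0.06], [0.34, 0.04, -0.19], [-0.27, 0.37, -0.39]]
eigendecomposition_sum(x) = [[0.06+0.07j, (-0.05+0.02j), -0.02j], [0.25-0.04j, (-0.02+0.13j), (-0.05-0.03j)], [(0.11-0.16j), 0.06+0.08j, -0.04+0.01j]] + [[0.06-0.07j, (-0.05-0.02j), 0.00+0.02j], [0.25+0.04j, -0.02-0.13j, -0.05+0.03j], [0.11+0.16j, (0.06-0.08j), -0.04-0.01j]] + [[-0.11-0.00j, (0.05+0j), (-0.07+0j)], [(-0.16-0j), (0.08+0j), -0.10+0.00j], [-0.49-0.00j, (0.25+0j), -0.30+0.00j]]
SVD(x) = [[0.02, -0.09, 1.0],[-0.01, -1.0, -0.09],[1.00, -0.01, -0.02]] @ diag([0.6016910452794487, 0.39298990702548486, 0.06345722186343479]) @ [[-0.46, 0.61, -0.65],  [-0.86, -0.10, 0.51],  [-0.24, -0.78, -0.57]]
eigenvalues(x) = [(-0+0.21j), (-0-0.21j), (-0.33+0j)]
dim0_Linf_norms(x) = [0.34, 0.37, 0.39]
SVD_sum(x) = [[-0.0, 0.01, -0.01],[0.0, -0.0, 0.01],[-0.27, 0.37, -0.39]] + [[0.03, 0.00, -0.02],[0.34, 0.04, -0.20],[0.0, 0.0, -0.0]] + [[-0.02, -0.05, -0.04], [0.0, 0.00, 0.0], [0.0, 0.0, 0.0]]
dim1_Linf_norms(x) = [0.06, 0.34, 0.39]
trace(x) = -0.34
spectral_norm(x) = 0.60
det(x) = -0.02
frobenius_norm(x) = 0.72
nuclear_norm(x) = 1.06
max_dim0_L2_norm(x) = 0.44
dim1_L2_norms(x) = [0.07, 0.39, 0.6]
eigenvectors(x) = [[(0.13+0.25j),0.13-0.25j,(0.2+0j)],  [(0.76+0j),0.76-0.00j,0.30+0.00j],  [(0.42-0.41j),0.42+0.41j,(0.93+0j)]]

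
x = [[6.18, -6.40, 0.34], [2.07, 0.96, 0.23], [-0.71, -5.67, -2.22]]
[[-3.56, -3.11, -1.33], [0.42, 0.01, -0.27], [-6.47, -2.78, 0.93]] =x @ [[-0.21, -0.2, -0.1], [0.45, 0.32, 0.08], [1.83, 0.50, -0.59]]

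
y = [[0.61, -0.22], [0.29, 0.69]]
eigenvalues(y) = [(0.65+0.25j), (0.65-0.25j)]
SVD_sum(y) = [[0.07,0.11], [0.38,0.63]] + [[0.54, -0.33],[-0.09, 0.06]]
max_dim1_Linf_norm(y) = 0.69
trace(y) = 1.30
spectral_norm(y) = 0.75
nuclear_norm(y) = 1.40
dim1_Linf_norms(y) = [0.61, 0.69]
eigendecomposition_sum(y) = [[(0.3+0.18j),(-0.11+0.29j)],[(0.15-0.38j),0.34+0.07j]] + [[0.30-0.18j, (-0.11-0.29j)], [(0.15+0.38j), (0.34-0.07j)]]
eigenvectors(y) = [[0.10-0.65j, (0.1+0.65j)],  [(-0.75+0j), (-0.75-0j)]]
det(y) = 0.48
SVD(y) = [[0.17,0.99], [0.99,-0.17]] @ diag([0.7513806338944532, 0.6450791757671066]) @ [[0.52, 0.85], [0.85, -0.52]]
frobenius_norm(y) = 0.99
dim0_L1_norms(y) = [0.9, 0.91]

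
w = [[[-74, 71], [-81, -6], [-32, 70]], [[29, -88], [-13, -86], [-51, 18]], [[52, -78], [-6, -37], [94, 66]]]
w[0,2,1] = 70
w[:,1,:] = [[-81, -6], [-13, -86], [-6, -37]]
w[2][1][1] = -37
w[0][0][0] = -74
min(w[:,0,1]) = -88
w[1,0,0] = 29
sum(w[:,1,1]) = -129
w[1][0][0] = 29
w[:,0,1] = [71, -88, -78]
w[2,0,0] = 52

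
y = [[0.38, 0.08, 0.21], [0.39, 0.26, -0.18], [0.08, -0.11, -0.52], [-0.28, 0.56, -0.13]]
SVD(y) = [[-0.3, -0.37, 0.57], [0.17, -0.76, 0.27], [0.17, -0.52, -0.73], [0.92, 0.12, 0.27]] @ diag([0.6675485825665665, 0.6096818037428957, 0.5722473137535701]) @ [[-0.44, 0.77, -0.46], [-0.84, -0.17, 0.52], [0.32, 0.61, 0.72]]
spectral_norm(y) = 0.67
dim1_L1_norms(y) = [0.67, 0.83, 0.71, 0.97]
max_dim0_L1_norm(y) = 1.13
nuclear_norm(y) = 1.85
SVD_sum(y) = [[0.09, -0.16, 0.09],  [-0.05, 0.09, -0.05],  [-0.05, 0.09, -0.05],  [-0.27, 0.48, -0.28]] + [[0.19, 0.04, -0.12], [0.39, 0.08, -0.24], [0.27, 0.05, -0.16], [-0.06, -0.01, 0.04]] + [[0.1, 0.20, 0.23], [0.05, 0.09, 0.11], [-0.13, -0.25, -0.30], [0.05, 0.10, 0.11]]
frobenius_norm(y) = 1.07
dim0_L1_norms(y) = [1.13, 1.01, 1.04]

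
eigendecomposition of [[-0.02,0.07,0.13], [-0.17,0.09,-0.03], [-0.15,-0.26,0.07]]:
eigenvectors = [[0.12+0.57j, (0.12-0.57j), (0.27+0j)], [-0.35+0.21j, (-0.35-0.21j), (-0.57+0j)], [(-0.7+0j), -0.70-0.00j, (0.78+0j)]]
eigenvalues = [(-0.03+0.2j), (-0.03-0.2j), (0.21+0j)]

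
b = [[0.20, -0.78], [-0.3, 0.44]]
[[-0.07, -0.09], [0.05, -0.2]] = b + [[-0.27, 0.69], [0.35, -0.64]]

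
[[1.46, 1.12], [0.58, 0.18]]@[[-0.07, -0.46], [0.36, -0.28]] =[[0.3, -0.99], [0.02, -0.32]]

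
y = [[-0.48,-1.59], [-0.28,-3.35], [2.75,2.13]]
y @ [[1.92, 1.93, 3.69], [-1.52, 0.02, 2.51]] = [[1.5, -0.96, -5.76],[4.55, -0.61, -9.44],[2.04, 5.35, 15.49]]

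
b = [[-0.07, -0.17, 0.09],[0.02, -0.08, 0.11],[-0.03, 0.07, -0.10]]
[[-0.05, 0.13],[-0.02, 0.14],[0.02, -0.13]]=b @ [[-0.08, 0.21], [0.43, -0.34], [0.16, 0.97]]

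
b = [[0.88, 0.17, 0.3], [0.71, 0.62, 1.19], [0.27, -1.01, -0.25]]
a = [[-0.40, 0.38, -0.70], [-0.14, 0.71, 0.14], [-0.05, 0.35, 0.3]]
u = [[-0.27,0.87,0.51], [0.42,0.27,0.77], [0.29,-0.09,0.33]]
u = a @ b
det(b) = 0.74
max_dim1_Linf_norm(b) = 1.19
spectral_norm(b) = 1.76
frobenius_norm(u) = 1.46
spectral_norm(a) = 0.97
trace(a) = 0.61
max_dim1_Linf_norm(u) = 0.87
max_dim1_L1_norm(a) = 1.48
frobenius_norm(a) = 1.25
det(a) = -0.04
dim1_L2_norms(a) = [0.89, 0.74, 0.46]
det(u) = -0.03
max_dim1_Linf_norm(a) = 0.71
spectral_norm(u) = 1.24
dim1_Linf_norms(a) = [0.7, 0.71, 0.35]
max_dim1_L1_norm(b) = 2.52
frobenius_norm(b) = 2.09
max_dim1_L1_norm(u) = 1.65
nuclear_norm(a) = 1.81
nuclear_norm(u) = 2.04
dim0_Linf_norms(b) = [0.88, 1.01, 1.19]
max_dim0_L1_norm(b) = 1.86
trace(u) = 0.33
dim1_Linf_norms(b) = [0.88, 1.19, 1.01]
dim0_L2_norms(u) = [0.58, 0.92, 0.98]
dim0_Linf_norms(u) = [0.42, 0.87, 0.77]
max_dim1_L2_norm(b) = 1.52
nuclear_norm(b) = 3.21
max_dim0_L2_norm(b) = 1.25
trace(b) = 1.25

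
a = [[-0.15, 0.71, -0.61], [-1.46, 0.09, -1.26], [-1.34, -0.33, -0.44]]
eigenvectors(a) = [[0.14+0.24j, 0.14-0.24j, -0.63+0.00j], [-0.77+0.00j, -0.77-0.00j, (-0.09+0j)], [(-0.58+0.05j), -0.58-0.05j, 0.77+0.00j]]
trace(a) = -0.50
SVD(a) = [[-0.2, -0.83, -0.53],[-0.80, -0.17, 0.57],[-0.56, 0.54, -0.63]] @ diag([2.393379022311767, 0.9798319508641457, 0.18911954849705664]) @ [[0.82, -0.01, 0.58], [-0.36, -0.80, 0.49], [0.45, -0.61, -0.65]]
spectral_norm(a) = 2.39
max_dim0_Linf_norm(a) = 1.46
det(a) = 0.44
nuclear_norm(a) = 3.56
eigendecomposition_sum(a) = [[(-0.12+0.38j),  (0.18-0.11j),  -0.08+0.30j],[-0.74-0.83j,  0.02+0.58j,  -0.60-0.62j],[-0.61-0.58j,  (0.05+0.44j),  (-0.49-0.43j)]] + [[-0.12-0.38j,(0.18+0.11j),-0.08-0.30j], [(-0.74+0.83j),(0.02-0.58j),-0.60+0.62j], [(-0.61+0.58j),0.05-0.44j,(-0.49+0.43j)]] + [[0.09-0.00j, 0.36+0.00j, (-0.45-0j)], [(0.01-0j), (0.05+0j), -0.06-0.00j], [-0.12+0.00j, -0.44-0.00j, 0.55+0.00j]]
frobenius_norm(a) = 2.59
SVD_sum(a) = [[-0.39, 0.01, -0.28], [-1.57, 0.02, -1.11], [-1.10, 0.02, -0.78]] + [[0.29, 0.64, -0.40], [0.06, 0.13, -0.08], [-0.19, -0.42, 0.26]] + [[-0.05, 0.06, 0.07], [0.05, -0.07, -0.07], [-0.05, 0.07, 0.08]]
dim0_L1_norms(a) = [2.95, 1.13, 2.31]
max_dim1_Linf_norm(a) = 1.46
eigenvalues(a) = [(-0.6+0.53j), (-0.6-0.53j), (0.69+0j)]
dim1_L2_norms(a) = [0.95, 1.93, 1.45]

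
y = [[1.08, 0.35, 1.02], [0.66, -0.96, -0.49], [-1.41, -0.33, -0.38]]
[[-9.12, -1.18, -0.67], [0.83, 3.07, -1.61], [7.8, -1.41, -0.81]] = y@[[-4.06, 1.9, 0.44],[-1.56, -0.33, 3.09],[-4.11, -3.06, -2.18]]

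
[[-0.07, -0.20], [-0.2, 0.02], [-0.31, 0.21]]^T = [[-0.07, -0.20, -0.31], [-0.20, 0.02, 0.21]]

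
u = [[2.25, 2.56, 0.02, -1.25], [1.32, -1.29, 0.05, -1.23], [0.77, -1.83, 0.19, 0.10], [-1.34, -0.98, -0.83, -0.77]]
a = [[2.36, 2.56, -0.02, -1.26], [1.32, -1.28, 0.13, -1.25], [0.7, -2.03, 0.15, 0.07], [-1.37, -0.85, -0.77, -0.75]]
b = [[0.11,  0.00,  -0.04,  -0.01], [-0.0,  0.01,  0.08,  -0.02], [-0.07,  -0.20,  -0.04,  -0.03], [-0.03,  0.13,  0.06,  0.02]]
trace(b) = 0.10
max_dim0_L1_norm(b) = 0.34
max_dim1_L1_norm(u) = 6.08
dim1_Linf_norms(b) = [0.11, 0.08, 0.2, 0.13]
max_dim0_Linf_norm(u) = 2.56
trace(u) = 0.38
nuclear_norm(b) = 0.47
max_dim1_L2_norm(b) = 0.22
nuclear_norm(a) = 8.73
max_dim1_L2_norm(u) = 3.63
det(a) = -4.70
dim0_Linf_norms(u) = [2.25, 2.56, 0.83, 1.25]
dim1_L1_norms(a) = [6.2, 3.98, 2.95, 3.74]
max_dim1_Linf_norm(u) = 2.56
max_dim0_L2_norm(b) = 0.24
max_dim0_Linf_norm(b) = 0.2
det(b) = -0.00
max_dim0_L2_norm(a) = 3.61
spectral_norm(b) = 0.26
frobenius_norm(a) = 5.20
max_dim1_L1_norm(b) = 0.34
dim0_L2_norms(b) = [0.13, 0.24, 0.11, 0.04]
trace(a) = 0.48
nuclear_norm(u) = 8.57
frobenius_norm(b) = 0.30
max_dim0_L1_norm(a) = 6.72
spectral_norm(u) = 3.98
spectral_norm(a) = 4.06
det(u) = -3.66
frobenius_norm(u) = 5.11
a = u + b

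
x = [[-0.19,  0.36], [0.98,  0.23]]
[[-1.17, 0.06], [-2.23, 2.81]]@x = [[0.28, -0.41], [3.18, -0.16]]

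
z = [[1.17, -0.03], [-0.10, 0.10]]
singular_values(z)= [1.17, 0.1]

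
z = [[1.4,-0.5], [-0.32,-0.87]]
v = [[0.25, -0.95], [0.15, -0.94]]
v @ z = [[0.65, 0.70], [0.51, 0.74]]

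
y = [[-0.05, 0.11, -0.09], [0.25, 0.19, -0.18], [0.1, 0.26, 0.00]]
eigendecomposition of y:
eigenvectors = [[-0.83+0.00j, (0.08+0.2j), 0.08-0.20j], [(0.47+0j), 0.38+0.49j, 0.38-0.49j], [(-0.28+0j), (0.75+0j), (0.75-0j)]]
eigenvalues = [(-0.14+0j), (0.14+0.2j), (0.14-0.2j)]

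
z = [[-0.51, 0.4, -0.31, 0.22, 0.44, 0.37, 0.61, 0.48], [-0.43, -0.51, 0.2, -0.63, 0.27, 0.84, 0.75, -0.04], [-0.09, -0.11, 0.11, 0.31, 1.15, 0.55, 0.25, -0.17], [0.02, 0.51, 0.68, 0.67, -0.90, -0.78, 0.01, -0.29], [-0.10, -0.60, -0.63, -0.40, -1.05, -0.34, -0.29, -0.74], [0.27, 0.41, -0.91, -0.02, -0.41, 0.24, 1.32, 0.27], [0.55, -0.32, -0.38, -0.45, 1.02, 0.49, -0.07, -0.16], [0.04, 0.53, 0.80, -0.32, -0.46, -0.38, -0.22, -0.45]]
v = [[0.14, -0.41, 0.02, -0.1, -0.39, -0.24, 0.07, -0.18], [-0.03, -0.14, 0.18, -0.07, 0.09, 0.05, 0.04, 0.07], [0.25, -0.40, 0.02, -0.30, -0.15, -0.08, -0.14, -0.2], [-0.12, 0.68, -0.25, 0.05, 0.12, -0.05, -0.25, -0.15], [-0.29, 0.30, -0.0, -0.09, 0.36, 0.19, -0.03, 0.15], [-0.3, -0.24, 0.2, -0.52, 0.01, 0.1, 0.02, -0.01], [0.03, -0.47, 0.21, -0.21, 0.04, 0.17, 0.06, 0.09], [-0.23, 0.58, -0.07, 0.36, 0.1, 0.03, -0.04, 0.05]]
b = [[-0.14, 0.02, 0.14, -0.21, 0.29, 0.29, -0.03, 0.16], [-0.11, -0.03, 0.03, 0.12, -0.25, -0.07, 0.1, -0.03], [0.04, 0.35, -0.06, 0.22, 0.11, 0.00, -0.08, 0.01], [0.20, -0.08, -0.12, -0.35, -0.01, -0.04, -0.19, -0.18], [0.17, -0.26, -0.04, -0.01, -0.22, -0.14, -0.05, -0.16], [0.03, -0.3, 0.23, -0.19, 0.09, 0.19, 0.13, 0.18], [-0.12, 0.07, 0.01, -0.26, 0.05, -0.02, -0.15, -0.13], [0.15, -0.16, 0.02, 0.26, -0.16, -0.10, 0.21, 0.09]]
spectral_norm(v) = 1.47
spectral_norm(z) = 2.79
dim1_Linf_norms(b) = [0.29, 0.25, 0.35, 0.35, 0.26, 0.3, 0.26, 0.26]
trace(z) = -1.57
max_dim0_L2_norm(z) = 2.22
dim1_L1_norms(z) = [3.34, 3.67, 2.74, 3.86, 4.15, 3.85, 3.44, 3.2]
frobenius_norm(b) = 1.28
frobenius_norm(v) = 1.82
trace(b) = -0.67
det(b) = 0.00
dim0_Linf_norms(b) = [0.2, 0.35, 0.23, 0.35, 0.29, 0.29, 0.21, 0.18]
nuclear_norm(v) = 3.45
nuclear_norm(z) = 9.88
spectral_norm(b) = 0.79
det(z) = -0.14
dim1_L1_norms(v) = [1.55, 0.67, 1.54, 1.67, 1.41, 1.4, 1.28, 1.46]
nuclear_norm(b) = 2.69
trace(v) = 0.64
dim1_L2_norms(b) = [0.53, 0.33, 0.44, 0.5, 0.44, 0.52, 0.36, 0.45]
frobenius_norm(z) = 4.22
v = z @ b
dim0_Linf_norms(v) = [0.3, 0.68, 0.25, 0.52, 0.39, 0.24, 0.25, 0.2]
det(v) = -0.00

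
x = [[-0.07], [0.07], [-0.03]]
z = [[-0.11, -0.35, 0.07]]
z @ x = [[-0.02]]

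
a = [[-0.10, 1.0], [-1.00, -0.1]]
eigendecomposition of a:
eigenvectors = [[0.71+0.00j, 0.71-0.00j],  [0.71j, -0.71j]]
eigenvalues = [(-0.1+1j), (-0.1-1j)]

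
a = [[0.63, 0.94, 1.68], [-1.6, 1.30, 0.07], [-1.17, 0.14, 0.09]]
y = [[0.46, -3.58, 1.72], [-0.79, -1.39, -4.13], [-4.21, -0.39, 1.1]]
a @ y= [[-7.53, -4.22, -0.95],[-2.06, 3.89, -8.04],[-1.03, 3.96, -2.49]]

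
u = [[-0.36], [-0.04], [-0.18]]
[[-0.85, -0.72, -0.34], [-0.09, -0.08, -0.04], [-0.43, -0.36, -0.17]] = u @ [[2.37, 1.99, 0.95]]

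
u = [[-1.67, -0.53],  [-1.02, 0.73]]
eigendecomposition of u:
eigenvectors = [[-0.93, 0.20], [-0.36, -0.98]]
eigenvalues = [-1.88, 0.94]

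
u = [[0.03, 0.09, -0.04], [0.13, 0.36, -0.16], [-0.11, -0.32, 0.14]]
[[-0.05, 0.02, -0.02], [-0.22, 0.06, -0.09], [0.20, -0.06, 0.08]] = u @ [[-0.36, -0.27, 0.05],[-0.46, 0.33, -0.29],[0.06, 0.13, -0.05]]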